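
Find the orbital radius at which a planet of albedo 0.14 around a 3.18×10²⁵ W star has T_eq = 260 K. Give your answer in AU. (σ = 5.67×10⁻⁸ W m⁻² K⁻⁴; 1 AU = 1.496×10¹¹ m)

d ≈ 0.306 AU

From T_eq⁴ = L(1−A)/(16πσd²): d = √[L(1−A)/(16πσT_eq⁴)].
d = √[3.18×10²⁵ × 0.86 / (16π × 5.67×10⁻⁸ × (260)⁴)] = 4.58×10¹⁰ m = 0.306 AU.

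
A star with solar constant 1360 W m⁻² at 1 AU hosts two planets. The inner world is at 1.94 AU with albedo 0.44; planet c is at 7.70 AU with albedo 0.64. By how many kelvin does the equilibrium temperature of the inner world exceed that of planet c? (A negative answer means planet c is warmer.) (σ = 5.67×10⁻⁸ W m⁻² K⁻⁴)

ΔT ≈ 95.2 K

T_eq = [S₀(1−A)/(4σd²)]^(1/4), so T ∝ (1−A)^(1/4) / √d.
T₁ = [1360×0.56/(4×5.67×10⁻⁸×1.94²)]^(1/4) = 172.83 K.
T₂ = [1360×0.36/(4×5.67×10⁻⁸×7.70²)]^(1/4) = 77.68 K.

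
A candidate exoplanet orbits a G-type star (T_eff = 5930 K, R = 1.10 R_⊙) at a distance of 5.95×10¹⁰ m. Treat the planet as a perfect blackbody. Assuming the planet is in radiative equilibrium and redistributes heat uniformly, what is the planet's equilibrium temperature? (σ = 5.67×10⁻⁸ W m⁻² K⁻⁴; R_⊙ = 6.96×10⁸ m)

R_⋆ = 1.10 × 6.96×10⁸ = 7.66×10⁸ m.
L = 4πR_⋆²σT_⋆⁴ = 4π(7.66×10⁸)² × 5.67×10⁻⁸ × (5930)⁴ = 5.16×10²⁶ W.
S = L/(4πd²) = 1.16×10⁴ W m⁻².
Energy balance: absorbed = emitted ⇒ πR²·S(1−A) = 4πR²·σT_eq⁴, so T_eq⁴ = S(1−A)/(4σ).
T_eq = [1.16×10⁴ × 1.00 / (4 × 5.67×10⁻⁸)]^(1/4) = (5.12×10¹⁰)^(1/4) = 476 K.

T_eq ≈ 476 K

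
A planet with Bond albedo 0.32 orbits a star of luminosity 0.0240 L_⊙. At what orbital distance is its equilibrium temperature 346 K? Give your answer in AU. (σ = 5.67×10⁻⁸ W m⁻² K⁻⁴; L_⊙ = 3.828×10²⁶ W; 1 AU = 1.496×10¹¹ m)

d ≈ 0.0827 AU

L = 0.0240 × 3.828×10²⁶ = 9.19×10²⁴ W.
From T_eq⁴ = L(1−A)/(16πσd²): d = √[L(1−A)/(16πσT_eq⁴)].
d = √[9.19×10²⁴ × 0.68 / (16π × 5.67×10⁻⁸ × (346)⁴)] = 1.24×10¹⁰ m = 0.0827 AU.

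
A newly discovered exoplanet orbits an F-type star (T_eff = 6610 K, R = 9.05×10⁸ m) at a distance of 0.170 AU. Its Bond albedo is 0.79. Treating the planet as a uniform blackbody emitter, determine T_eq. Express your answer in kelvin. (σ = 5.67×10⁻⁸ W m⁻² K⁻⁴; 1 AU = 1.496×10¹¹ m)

d = 0.170 AU = 2.54×10¹⁰ m.
L = 4πR_⋆²σT_⋆⁴ = 4π(9.05×10⁸)² × 5.67×10⁻⁸ × (6610)⁴ = 1.11×10²⁷ W.
S = L/(4πd²) = 1.37×10⁵ W m⁻².
Energy balance: absorbed = emitted ⇒ πR²·S(1−A) = 4πR²·σT_eq⁴, so T_eq⁴ = S(1−A)/(4σ).
T_eq = [1.37×10⁵ × 0.21 / (4 × 5.67×10⁻⁸)]^(1/4) = (1.27×10¹¹)^(1/4) = 597 K.

T_eq ≈ 597 K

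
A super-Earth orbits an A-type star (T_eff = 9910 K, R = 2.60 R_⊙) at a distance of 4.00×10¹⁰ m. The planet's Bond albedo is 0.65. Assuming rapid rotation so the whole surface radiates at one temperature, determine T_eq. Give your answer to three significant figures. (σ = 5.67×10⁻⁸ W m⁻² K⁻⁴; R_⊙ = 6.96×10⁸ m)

R_⋆ = 2.60 × 6.96×10⁸ = 1.81×10⁹ m.
L = 4πR_⋆²σT_⋆⁴ = 4π(1.81×10⁹)² × 5.67×10⁻⁸ × (9910)⁴ = 2.25×10²⁸ W.
S = L/(4πd²) = 1.12×10⁶ W m⁻².
Energy balance: absorbed = emitted ⇒ πR²·S(1−A) = 4πR²·σT_eq⁴, so T_eq⁴ = S(1−A)/(4σ).
T_eq = [1.12×10⁶ × 0.35 / (4 × 5.67×10⁻⁸)]^(1/4) = (1.73×10¹²)^(1/4) = 1150 K.

T_eq ≈ 1150 K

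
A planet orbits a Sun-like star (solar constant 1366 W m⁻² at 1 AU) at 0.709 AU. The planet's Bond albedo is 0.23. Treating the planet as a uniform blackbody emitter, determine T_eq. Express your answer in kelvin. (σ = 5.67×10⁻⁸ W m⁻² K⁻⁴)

T_eq ≈ 310 K

Flux at 0.709 AU: S = 1366/0.709² = 2720 W m⁻².
Energy balance: absorbed = emitted ⇒ πR²·S(1−A) = 4πR²·σT_eq⁴, so T_eq⁴ = S(1−A)/(4σ).
T_eq = [2720 × 0.77 / (4 × 5.67×10⁻⁸)]^(1/4) = (9.23×10⁹)^(1/4) = 310 K.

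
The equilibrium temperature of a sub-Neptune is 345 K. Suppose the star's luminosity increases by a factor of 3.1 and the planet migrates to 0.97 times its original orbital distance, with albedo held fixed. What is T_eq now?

T_eq ≈ 465 K

T_eq ∝ L^(1/4) · d^(−1/2).
T′ = 345 × 3.1^(1/4) / 0.97^(1/2) = 465 K.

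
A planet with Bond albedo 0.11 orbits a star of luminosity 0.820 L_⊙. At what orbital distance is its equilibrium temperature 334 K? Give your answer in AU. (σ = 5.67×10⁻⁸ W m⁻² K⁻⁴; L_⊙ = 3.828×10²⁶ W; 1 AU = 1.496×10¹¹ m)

L = 0.820 × 3.828×10²⁶ = 3.14×10²⁶ W.
From T_eq⁴ = L(1−A)/(16πσd²): d = √[L(1−A)/(16πσT_eq⁴)].
d = √[3.14×10²⁶ × 0.89 / (16π × 5.67×10⁻⁸ × (334)⁴)] = 8.88×10¹⁰ m = 0.593 AU.

d ≈ 0.593 AU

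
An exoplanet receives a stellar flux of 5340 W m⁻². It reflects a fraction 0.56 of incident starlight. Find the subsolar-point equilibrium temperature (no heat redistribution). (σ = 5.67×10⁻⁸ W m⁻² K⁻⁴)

At the subsolar point the surface absorbs S(1−A) and emits σT⁴ per unit area — no factor of 4, since only the local patch is in balance.
T = [5340 × 0.44 / 5.67×10⁻⁸]^(1/4) = (4.14×10¹⁰)^(1/4) = 451 K.

T_ss ≈ 451 K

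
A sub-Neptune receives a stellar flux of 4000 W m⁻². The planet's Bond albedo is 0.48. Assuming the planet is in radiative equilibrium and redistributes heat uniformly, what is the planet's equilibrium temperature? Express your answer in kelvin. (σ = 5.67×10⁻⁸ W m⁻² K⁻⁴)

Energy balance: absorbed = emitted ⇒ πR²·S(1−A) = 4πR²·σT_eq⁴, so T_eq⁴ = S(1−A)/(4σ).
T_eq = [4000 × 0.52 / (4 × 5.67×10⁻⁸)]^(1/4) = (9.17×10⁹)^(1/4) = 309 K.

T_eq ≈ 309 K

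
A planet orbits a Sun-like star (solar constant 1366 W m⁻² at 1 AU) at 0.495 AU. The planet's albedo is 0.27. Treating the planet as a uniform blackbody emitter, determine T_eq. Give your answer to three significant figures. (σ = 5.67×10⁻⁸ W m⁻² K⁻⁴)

T_eq ≈ 366 K

Flux at 0.495 AU: S = 1366/0.495² = 5570 W m⁻².
Energy balance: absorbed = emitted ⇒ πR²·S(1−A) = 4πR²·σT_eq⁴, so T_eq⁴ = S(1−A)/(4σ).
T_eq = [5570 × 0.73 / (4 × 5.67×10⁻⁸)]^(1/4) = (1.79×10¹⁰)^(1/4) = 366 K.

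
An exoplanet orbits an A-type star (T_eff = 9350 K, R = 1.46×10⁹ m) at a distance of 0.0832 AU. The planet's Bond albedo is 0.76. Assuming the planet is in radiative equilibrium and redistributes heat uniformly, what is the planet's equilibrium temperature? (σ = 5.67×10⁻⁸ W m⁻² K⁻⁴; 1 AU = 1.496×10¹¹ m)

T_eq ≈ 1580 K

d = 0.0832 AU = 1.24×10¹⁰ m.
L = 4πR_⋆²σT_⋆⁴ = 4π(1.46×10⁹)² × 5.67×10⁻⁸ × (9350)⁴ = 1.16×10²⁸ W.
S = L/(4πd²) = 5.96×10⁶ W m⁻².
Energy balance: absorbed = emitted ⇒ πR²·S(1−A) = 4πR²·σT_eq⁴, so T_eq⁴ = S(1−A)/(4σ).
T_eq = [5.96×10⁶ × 0.24 / (4 × 5.67×10⁻⁸)]^(1/4) = (6.31×10¹²)^(1/4) = 1580 K.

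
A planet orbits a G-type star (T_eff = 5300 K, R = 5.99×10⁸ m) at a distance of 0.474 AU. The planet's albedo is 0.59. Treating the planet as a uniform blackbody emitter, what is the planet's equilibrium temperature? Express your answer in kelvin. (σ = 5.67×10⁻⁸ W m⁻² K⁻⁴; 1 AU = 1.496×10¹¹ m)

d = 0.474 AU = 7.09×10¹⁰ m.
L = 4πR_⋆²σT_⋆⁴ = 4π(5.99×10⁸)² × 5.67×10⁻⁸ × (5300)⁴ = 2.02×10²⁶ W.
S = L/(4πd²) = 3190 W m⁻².
Energy balance: absorbed = emitted ⇒ πR²·S(1−A) = 4πR²·σT_eq⁴, so T_eq⁴ = S(1−A)/(4σ).
T_eq = [3190 × 0.41 / (4 × 5.67×10⁻⁸)]^(1/4) = (5.77×10⁹)^(1/4) = 276 K.

T_eq ≈ 276 K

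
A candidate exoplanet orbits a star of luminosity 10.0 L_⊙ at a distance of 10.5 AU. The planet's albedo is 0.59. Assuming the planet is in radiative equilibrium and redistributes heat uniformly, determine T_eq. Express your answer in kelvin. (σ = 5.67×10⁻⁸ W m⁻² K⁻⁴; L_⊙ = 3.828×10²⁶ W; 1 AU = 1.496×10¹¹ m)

T_eq ≈ 122 K

d = 10.5 AU = 1.57×10¹² m.
L = 10.0 × 3.828×10²⁶ = 3.83×10²⁷ W.
Flux: S = L/(4πd²) = 3.83×10²⁷/(4π×(1.57×10¹²)²) = 123 W m⁻².
Energy balance: absorbed = emitted ⇒ πR²·S(1−A) = 4πR²·σT_eq⁴, so T_eq⁴ = S(1−A)/(4σ).
T_eq = [123 × 0.41 / (4 × 5.67×10⁻⁸)]^(1/4) = (2.23×10⁸)^(1/4) = 122 K.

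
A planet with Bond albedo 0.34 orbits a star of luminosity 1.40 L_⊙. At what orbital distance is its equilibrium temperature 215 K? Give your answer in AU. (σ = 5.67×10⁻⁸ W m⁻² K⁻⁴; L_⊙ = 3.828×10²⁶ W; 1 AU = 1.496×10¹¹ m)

L = 1.40 × 3.828×10²⁶ = 5.36×10²⁶ W.
From T_eq⁴ = L(1−A)/(16πσd²): d = √[L(1−A)/(16πσT_eq⁴)].
d = √[5.36×10²⁶ × 0.66 / (16π × 5.67×10⁻⁸ × (215)⁴)] = 2.41×10¹¹ m = 1.61 AU.

d ≈ 1.61 AU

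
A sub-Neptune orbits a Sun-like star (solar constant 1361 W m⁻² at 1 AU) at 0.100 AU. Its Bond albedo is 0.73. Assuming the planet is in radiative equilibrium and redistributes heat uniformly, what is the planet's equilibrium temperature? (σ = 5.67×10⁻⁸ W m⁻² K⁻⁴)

Flux at 0.100 AU: S = 1361/0.100² = 1.36×10⁵ W m⁻².
Energy balance: absorbed = emitted ⇒ πR²·S(1−A) = 4πR²·σT_eq⁴, so T_eq⁴ = S(1−A)/(4σ).
T_eq = [1.36×10⁵ × 0.27 / (4 × 5.67×10⁻⁸)]^(1/4) = (1.62×10¹¹)^(1/4) = 634 K.

T_eq ≈ 634 K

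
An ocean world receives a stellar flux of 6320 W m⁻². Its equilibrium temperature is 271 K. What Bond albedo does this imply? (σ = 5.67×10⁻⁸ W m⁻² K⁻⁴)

A ≈ 0.81

From T_eq⁴ = S(1−A)/(4σ): 1−A = 4σT_eq⁴/S.
1−A = 4 × 5.67×10⁻⁸ × (271)⁴ / 6320 = 0.194.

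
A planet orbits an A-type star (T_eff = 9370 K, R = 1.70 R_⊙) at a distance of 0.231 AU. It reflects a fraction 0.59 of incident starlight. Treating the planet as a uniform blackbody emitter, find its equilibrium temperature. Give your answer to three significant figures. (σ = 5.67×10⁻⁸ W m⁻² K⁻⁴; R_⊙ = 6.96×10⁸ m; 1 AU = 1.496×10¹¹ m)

T_eq ≈ 981 K

R_⋆ = 1.70 × 6.96×10⁸ = 1.18×10⁹ m.
d = 0.231 AU = 3.46×10¹⁰ m.
L = 4πR_⋆²σT_⋆⁴ = 4π(1.18×10⁹)² × 5.67×10⁻⁸ × (9370)⁴ = 7.69×10²⁷ W.
S = L/(4πd²) = 5.12×10⁵ W m⁻².
Energy balance: absorbed = emitted ⇒ πR²·S(1−A) = 4πR²·σT_eq⁴, so T_eq⁴ = S(1−A)/(4σ).
T_eq = [5.12×10⁵ × 0.41 / (4 × 5.67×10⁻⁸)]^(1/4) = (9.26×10¹¹)^(1/4) = 981 K.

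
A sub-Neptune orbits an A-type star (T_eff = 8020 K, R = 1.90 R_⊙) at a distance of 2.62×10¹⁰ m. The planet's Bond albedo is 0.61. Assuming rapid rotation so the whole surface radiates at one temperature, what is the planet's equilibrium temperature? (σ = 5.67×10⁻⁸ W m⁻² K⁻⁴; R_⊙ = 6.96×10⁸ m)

T_eq ≈ 1010 K

R_⋆ = 1.90 × 6.96×10⁸ = 1.32×10⁹ m.
L = 4πR_⋆²σT_⋆⁴ = 4π(1.32×10⁹)² × 5.67×10⁻⁸ × (8020)⁴ = 5.15×10²⁷ W.
S = L/(4πd²) = 5.98×10⁵ W m⁻².
Energy balance: absorbed = emitted ⇒ πR²·S(1−A) = 4πR²·σT_eq⁴, so T_eq⁴ = S(1−A)/(4σ).
T_eq = [5.98×10⁵ × 0.39 / (4 × 5.67×10⁻⁸)]^(1/4) = (1.03×10¹²)^(1/4) = 1010 K.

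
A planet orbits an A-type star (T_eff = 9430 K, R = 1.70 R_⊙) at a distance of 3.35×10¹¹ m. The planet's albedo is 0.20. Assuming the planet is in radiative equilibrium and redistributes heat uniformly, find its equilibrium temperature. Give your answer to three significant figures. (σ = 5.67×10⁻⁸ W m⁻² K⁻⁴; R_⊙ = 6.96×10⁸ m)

R_⋆ = 1.70 × 6.96×10⁸ = 1.18×10⁹ m.
L = 4πR_⋆²σT_⋆⁴ = 4π(1.18×10⁹)² × 5.67×10⁻⁸ × (9430)⁴ = 7.89×10²⁷ W.
S = L/(4πd²) = 5590 W m⁻².
Energy balance: absorbed = emitted ⇒ πR²·S(1−A) = 4πR²·σT_eq⁴, so T_eq⁴ = S(1−A)/(4σ).
T_eq = [5590 × 0.80 / (4 × 5.67×10⁻⁸)]^(1/4) = (1.97×10¹⁰)^(1/4) = 375 K.

T_eq ≈ 375 K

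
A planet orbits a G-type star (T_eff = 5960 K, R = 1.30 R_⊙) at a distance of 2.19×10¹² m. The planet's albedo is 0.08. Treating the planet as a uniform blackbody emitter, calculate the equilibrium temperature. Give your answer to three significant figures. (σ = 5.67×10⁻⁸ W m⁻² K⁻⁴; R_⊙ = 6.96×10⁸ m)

R_⋆ = 1.30 × 6.96×10⁸ = 9.05×10⁸ m.
L = 4πR_⋆²σT_⋆⁴ = 4π(9.05×10⁸)² × 5.67×10⁻⁸ × (5960)⁴ = 7.36×10²⁶ W.
S = L/(4πd²) = 12.2 W m⁻².
Energy balance: absorbed = emitted ⇒ πR²·S(1−A) = 4πR²·σT_eq⁴, so T_eq⁴ = S(1−A)/(4σ).
T_eq = [12.2 × 0.92 / (4 × 5.67×10⁻⁸)]^(1/4) = (4.95×10⁷)^(1/4) = 83.9 K.

T_eq ≈ 83.9 K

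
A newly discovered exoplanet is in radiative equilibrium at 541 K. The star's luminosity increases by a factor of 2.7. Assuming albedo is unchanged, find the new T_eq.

T_eq ∝ L^(1/4) · d^(−1/2).
T′ = 541 × 2.7^(1/4) = 693 K.

T_eq ≈ 693 K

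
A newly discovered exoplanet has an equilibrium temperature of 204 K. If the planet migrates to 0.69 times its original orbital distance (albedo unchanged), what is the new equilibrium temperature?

T_eq ≈ 246 K

T_eq ∝ L^(1/4) · d^(−1/2).
T′ = 204 / 0.69^(1/2) = 246 K.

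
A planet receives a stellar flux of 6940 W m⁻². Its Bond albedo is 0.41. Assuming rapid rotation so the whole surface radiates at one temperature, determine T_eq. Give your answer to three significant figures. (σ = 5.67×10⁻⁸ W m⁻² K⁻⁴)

T_eq ≈ 367 K

Energy balance: absorbed = emitted ⇒ πR²·S(1−A) = 4πR²·σT_eq⁴, so T_eq⁴ = S(1−A)/(4σ).
T_eq = [6940 × 0.59 / (4 × 5.67×10⁻⁸)]^(1/4) = (1.81×10¹⁰)^(1/4) = 367 K.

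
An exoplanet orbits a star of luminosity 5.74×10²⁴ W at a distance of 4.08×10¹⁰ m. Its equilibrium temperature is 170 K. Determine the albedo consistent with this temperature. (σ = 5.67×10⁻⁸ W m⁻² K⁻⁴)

Flux: S = L/(4πd²) = 5.74×10²⁴/(4π×(4.08×10¹⁰)²) = 274 W m⁻².
From T_eq⁴ = S(1−A)/(4σ): 1−A = 4σT_eq⁴/S.
1−A = 4 × 5.67×10⁻⁸ × (170)⁴ / 274 = 0.690.

A ≈ 0.31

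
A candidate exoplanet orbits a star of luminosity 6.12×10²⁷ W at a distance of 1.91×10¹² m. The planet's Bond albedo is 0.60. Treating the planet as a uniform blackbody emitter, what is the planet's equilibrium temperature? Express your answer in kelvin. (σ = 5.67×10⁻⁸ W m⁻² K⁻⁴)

T_eq ≈ 124 K

Flux: S = L/(4πd²) = 6.12×10²⁷/(4π×(1.91×10¹²)²) = 133 W m⁻².
Energy balance: absorbed = emitted ⇒ πR²·S(1−A) = 4πR²·σT_eq⁴, so T_eq⁴ = S(1−A)/(4σ).
T_eq = [133 × 0.40 / (4 × 5.67×10⁻⁸)]^(1/4) = (2.35×10⁸)^(1/4) = 124 K.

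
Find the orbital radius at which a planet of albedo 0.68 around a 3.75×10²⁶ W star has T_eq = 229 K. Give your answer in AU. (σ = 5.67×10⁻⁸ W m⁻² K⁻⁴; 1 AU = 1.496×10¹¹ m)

From T_eq⁴ = L(1−A)/(16πσd²): d = √[L(1−A)/(16πσT_eq⁴)].
d = √[3.75×10²⁶ × 0.32 / (16π × 5.67×10⁻⁸ × (229)⁴)] = 1.24×10¹¹ m = 0.827 AU.

d ≈ 0.827 AU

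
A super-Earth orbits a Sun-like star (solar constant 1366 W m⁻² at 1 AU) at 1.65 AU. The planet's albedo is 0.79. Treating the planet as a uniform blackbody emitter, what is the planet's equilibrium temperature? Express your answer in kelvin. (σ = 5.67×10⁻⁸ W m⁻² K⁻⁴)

Flux at 1.65 AU: S = 1366/1.65² = 502 W m⁻².
Energy balance: absorbed = emitted ⇒ πR²·S(1−A) = 4πR²·σT_eq⁴, so T_eq⁴ = S(1−A)/(4σ).
T_eq = [502 × 0.21 / (4 × 5.67×10⁻⁸)]^(1/4) = (4.65×10⁸)^(1/4) = 147 K.

T_eq ≈ 147 K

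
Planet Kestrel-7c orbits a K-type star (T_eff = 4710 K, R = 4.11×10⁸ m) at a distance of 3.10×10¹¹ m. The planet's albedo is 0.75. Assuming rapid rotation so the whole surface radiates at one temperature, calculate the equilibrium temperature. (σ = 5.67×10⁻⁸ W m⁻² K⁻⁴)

T_eq ≈ 85.7 K

L = 4πR_⋆²σT_⋆⁴ = 4π(4.11×10⁸)² × 5.67×10⁻⁸ × (4710)⁴ = 5.92×10²⁵ W.
S = L/(4πd²) = 49.0 W m⁻².
Energy balance: absorbed = emitted ⇒ πR²·S(1−A) = 4πR²·σT_eq⁴, so T_eq⁴ = S(1−A)/(4σ).
T_eq = [49.0 × 0.25 / (4 × 5.67×10⁻⁸)]^(1/4) = (5.41×10⁷)^(1/4) = 85.7 K.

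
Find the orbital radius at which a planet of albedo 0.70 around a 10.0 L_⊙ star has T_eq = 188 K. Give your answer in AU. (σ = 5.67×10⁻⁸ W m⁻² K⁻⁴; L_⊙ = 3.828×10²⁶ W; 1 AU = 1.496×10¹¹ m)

L = 10.0 × 3.828×10²⁶ = 3.83×10²⁷ W.
From T_eq⁴ = L(1−A)/(16πσd²): d = √[L(1−A)/(16πσT_eq⁴)].
d = √[3.83×10²⁷ × 0.30 / (16π × 5.67×10⁻⁸ × (188)⁴)] = 5.68×10¹¹ m = 3.80 AU.

d ≈ 3.80 AU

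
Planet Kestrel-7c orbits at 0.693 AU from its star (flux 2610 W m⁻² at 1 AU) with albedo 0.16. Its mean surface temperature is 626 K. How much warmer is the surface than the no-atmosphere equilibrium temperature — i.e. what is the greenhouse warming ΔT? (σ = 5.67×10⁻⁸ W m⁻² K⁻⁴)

ΔT ≈ 249.3 K

S = 2610/0.693² = 5435 W m⁻².
T_eq = [S(1−A)/(4σ)]^(1/4) = [5435×0.84/(4×5.67×10⁻⁸)]^(1/4) = 376.7 K.
ΔT = T_surf − T_eq = 626 − 376.7.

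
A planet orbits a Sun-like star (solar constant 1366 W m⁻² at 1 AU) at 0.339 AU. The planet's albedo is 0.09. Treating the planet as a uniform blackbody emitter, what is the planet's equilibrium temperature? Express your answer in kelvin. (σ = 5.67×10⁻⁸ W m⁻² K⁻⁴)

Flux at 0.339 AU: S = 1366/0.339² = 1.19×10⁴ W m⁻².
Energy balance: absorbed = emitted ⇒ πR²·S(1−A) = 4πR²·σT_eq⁴, so T_eq⁴ = S(1−A)/(4σ).
T_eq = [1.19×10⁴ × 0.91 / (4 × 5.67×10⁻⁸)]^(1/4) = (4.77×10¹⁰)^(1/4) = 467 K.

T_eq ≈ 467 K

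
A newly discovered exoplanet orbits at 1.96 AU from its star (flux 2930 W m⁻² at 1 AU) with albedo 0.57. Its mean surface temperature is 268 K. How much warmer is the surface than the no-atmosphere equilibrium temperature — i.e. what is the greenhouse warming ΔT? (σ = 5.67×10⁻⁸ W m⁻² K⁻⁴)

ΔT ≈ 73.0 K

S = 2930/1.96² = 762.7 W m⁻².
T_eq = [S(1−A)/(4σ)]^(1/4) = [762.7×0.43/(4×5.67×10⁻⁸)]^(1/4) = 195.0 K.
ΔT = T_surf − T_eq = 268 − 195.0.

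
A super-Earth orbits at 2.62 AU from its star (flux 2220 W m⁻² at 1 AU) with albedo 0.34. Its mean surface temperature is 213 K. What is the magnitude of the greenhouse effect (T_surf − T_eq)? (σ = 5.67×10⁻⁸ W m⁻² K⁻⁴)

ΔT ≈ 37.8 K

S = 2220/2.62² = 323.4 W m⁻².
T_eq = [S(1−A)/(4σ)]^(1/4) = [323.4×0.66/(4×5.67×10⁻⁸)]^(1/4) = 175.2 K.
ΔT = T_surf − T_eq = 213 − 175.2.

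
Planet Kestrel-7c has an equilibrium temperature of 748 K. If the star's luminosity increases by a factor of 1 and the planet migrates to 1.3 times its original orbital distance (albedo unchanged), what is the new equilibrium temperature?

T_eq ∝ L^(1/4) · d^(−1/2).
T′ = 748 × 1^(1/4) / 1.3^(1/2) = 656 K.

T_eq ≈ 656 K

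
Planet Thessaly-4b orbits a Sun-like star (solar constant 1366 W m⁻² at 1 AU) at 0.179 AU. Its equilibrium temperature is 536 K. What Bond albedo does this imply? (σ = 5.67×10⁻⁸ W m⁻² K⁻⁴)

Flux at 0.179 AU: S = 1366/0.179² = 4.26×10⁴ W m⁻².
From T_eq⁴ = S(1−A)/(4σ): 1−A = 4σT_eq⁴/S.
1−A = 4 × 5.67×10⁻⁸ × (536)⁴ / 4.26×10⁴ = 0.439.

A ≈ 0.56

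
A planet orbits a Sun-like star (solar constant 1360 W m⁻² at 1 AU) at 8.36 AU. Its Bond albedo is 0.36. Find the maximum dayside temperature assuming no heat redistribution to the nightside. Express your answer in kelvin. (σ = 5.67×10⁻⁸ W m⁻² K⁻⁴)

T_ss ≈ 122 K

Flux at 8.36 AU: S = 1360/8.36² = 19.5 W m⁻².
With no redistribution each surface element balances locally: S(1−A) = σT⁴.
T = [19.5 × 0.64 / 5.67×10⁻⁸]^(1/4) = (2.20×10⁸)^(1/4) = 122 K.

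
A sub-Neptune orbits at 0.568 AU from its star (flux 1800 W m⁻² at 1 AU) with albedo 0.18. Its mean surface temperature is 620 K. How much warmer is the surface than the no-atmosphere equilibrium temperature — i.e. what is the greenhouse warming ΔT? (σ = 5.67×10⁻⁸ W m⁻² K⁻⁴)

S = 1800/0.568² = 5579 W m⁻².
T_eq = [S(1−A)/(4σ)]^(1/4) = [5579×0.82/(4×5.67×10⁻⁸)]^(1/4) = 376.9 K.
ΔT = T_surf − T_eq = 620 − 376.9.

ΔT ≈ 243.1 K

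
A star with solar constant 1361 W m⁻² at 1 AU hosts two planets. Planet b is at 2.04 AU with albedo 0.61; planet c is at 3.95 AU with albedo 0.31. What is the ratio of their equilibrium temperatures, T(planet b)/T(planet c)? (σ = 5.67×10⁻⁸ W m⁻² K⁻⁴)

T_eq = [S₀(1−A)/(4σd²)]^(1/4), so T ∝ (1−A)^(1/4) / √d.
T₁ = [1361×0.39/(4×5.67×10⁻⁸×2.04²)]^(1/4) = 153.99 K.
T₂ = [1361×0.69/(4×5.67×10⁻⁸×3.95²)]^(1/4) = 127.63 K.

T₁/T₂ ≈ 1.207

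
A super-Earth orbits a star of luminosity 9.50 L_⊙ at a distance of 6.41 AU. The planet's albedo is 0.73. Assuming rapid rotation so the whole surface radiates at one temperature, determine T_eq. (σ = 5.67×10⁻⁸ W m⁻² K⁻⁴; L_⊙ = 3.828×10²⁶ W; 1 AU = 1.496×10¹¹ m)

d = 6.41 AU = 9.59×10¹¹ m.
L = 9.50 × 3.828×10²⁶ = 3.64×10²⁷ W.
Flux: S = L/(4πd²) = 3.64×10²⁷/(4π×(9.59×10¹¹)²) = 315 W m⁻².
Energy balance: absorbed = emitted ⇒ πR²·S(1−A) = 4πR²·σT_eq⁴, so T_eq⁴ = S(1−A)/(4σ).
T_eq = [315 × 0.27 / (4 × 5.67×10⁻⁸)]^(1/4) = (3.75×10⁸)^(1/4) = 139 K.

T_eq ≈ 139 K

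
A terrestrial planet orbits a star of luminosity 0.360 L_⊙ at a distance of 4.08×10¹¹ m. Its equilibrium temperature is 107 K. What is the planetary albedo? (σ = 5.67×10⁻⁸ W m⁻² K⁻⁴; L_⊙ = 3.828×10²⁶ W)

A ≈ 0.55

L = 0.360 × 3.828×10²⁶ = 1.38×10²⁶ W.
Flux: S = L/(4πd²) = 1.38×10²⁶/(4π×(4.08×10¹¹)²) = 65.9 W m⁻².
From T_eq⁴ = S(1−A)/(4σ): 1−A = 4σT_eq⁴/S.
1−A = 4 × 5.67×10⁻⁸ × (107)⁴ / 65.9 = 0.451.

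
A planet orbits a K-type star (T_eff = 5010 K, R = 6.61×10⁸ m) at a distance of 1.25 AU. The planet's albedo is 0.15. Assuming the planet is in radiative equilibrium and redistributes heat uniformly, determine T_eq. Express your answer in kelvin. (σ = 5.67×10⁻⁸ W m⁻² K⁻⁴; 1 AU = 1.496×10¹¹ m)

d = 1.25 AU = 1.87×10¹¹ m.
L = 4πR_⋆²σT_⋆⁴ = 4π(6.61×10⁸)² × 5.67×10⁻⁸ × (5010)⁴ = 1.96×10²⁶ W.
S = L/(4πd²) = 446 W m⁻².
Energy balance: absorbed = emitted ⇒ πR²·S(1−A) = 4πR²·σT_eq⁴, so T_eq⁴ = S(1−A)/(4σ).
T_eq = [446 × 0.85 / (4 × 5.67×10⁻⁸)]^(1/4) = (1.67×10⁹)^(1/4) = 202 K.

T_eq ≈ 202 K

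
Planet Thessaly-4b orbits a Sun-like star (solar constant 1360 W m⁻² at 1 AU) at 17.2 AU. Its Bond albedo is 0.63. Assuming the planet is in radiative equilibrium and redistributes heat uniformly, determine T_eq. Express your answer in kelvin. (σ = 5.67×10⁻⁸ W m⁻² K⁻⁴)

T_eq ≈ 52.3 K

Flux at 17.2 AU: S = 1360/17.2² = 4.60 W m⁻².
Energy balance: absorbed = emitted ⇒ πR²·S(1−A) = 4πR²·σT_eq⁴, so T_eq⁴ = S(1−A)/(4σ).
T_eq = [4.60 × 0.37 / (4 × 5.67×10⁻⁸)]^(1/4) = (7.50×10⁶)^(1/4) = 52.3 K.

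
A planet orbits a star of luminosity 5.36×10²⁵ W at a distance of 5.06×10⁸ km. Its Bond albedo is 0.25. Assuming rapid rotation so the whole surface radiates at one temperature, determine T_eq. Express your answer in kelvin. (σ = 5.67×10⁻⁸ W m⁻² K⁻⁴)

d = 5.06×10⁸ km = 5.06×10¹¹ m.
Flux: S = L/(4πd²) = 5.36×10²⁵/(4π×(5.06×10¹¹)²) = 16.7 W m⁻².
Energy balance: absorbed = emitted ⇒ πR²·S(1−A) = 4πR²·σT_eq⁴, so T_eq⁴ = S(1−A)/(4σ).
T_eq = [16.7 × 0.75 / (4 × 5.67×10⁻⁸)]^(1/4) = (5.51×10⁷)^(1/4) = 86.2 K.

T_eq ≈ 86.2 K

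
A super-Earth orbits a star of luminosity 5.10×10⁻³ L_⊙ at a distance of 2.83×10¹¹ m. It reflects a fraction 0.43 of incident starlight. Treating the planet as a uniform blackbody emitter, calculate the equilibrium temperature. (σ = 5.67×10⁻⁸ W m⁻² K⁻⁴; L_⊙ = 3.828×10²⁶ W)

L = 5.10×10⁻³ × 3.828×10²⁶ = 1.95×10²⁴ W.
Flux: S = L/(4πd²) = 1.95×10²⁴/(4π×(2.83×10¹¹)²) = 1.94 W m⁻².
Energy balance: absorbed = emitted ⇒ πR²·S(1−A) = 4πR²·σT_eq⁴, so T_eq⁴ = S(1−A)/(4σ).
T_eq = [1.94 × 0.57 / (4 × 5.67×10⁻⁸)]^(1/4) = (4.88×10⁶)^(1/4) = 47.0 K.

T_eq ≈ 47.0 K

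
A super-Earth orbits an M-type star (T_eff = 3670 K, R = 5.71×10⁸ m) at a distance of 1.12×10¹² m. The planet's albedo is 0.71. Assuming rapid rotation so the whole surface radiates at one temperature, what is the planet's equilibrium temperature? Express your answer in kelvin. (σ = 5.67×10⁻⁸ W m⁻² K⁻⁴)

T_eq ≈ 43.0 K

L = 4πR_⋆²σT_⋆⁴ = 4π(5.71×10⁸)² × 5.67×10⁻⁸ × (3670)⁴ = 4.21×10²⁵ W.
S = L/(4πd²) = 2.67 W m⁻².
Energy balance: absorbed = emitted ⇒ πR²·S(1−A) = 4πR²·σT_eq⁴, so T_eq⁴ = S(1−A)/(4σ).
T_eq = [2.67 × 0.29 / (4 × 5.67×10⁻⁸)]^(1/4) = (3.42×10⁶)^(1/4) = 43.0 K.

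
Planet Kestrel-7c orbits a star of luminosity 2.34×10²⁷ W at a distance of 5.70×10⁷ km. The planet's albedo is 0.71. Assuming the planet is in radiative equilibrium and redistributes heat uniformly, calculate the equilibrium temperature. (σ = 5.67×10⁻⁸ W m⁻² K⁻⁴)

T_eq ≈ 520 K

d = 5.70×10⁷ km = 5.70×10¹⁰ m.
Flux: S = L/(4πd²) = 2.34×10²⁷/(4π×(5.70×10¹⁰)²) = 5.73×10⁴ W m⁻².
Energy balance: absorbed = emitted ⇒ πR²·S(1−A) = 4πR²·σT_eq⁴, so T_eq⁴ = S(1−A)/(4σ).
T_eq = [5.73×10⁴ × 0.29 / (4 × 5.67×10⁻⁸)]^(1/4) = (7.33×10¹⁰)^(1/4) = 520 K.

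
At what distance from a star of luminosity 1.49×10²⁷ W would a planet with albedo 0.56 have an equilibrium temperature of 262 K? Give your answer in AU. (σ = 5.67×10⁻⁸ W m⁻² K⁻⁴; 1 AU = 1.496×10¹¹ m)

From T_eq⁴ = L(1−A)/(16πσd²): d = √[L(1−A)/(16πσT_eq⁴)].
d = √[1.49×10²⁷ × 0.44 / (16π × 5.67×10⁻⁸ × (262)⁴)] = 2.21×10¹¹ m = 1.48 AU.

d ≈ 1.48 AU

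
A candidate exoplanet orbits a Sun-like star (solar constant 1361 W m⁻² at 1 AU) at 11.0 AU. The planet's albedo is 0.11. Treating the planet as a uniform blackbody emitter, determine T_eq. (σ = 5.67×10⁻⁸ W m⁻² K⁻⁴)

T_eq ≈ 81.5 K

Flux at 11.0 AU: S = 1361/11.0² = 11.2 W m⁻².
Energy balance: absorbed = emitted ⇒ πR²·S(1−A) = 4πR²·σT_eq⁴, so T_eq⁴ = S(1−A)/(4σ).
T_eq = [11.2 × 0.89 / (4 × 5.67×10⁻⁸)]^(1/4) = (4.41×10⁷)^(1/4) = 81.5 K.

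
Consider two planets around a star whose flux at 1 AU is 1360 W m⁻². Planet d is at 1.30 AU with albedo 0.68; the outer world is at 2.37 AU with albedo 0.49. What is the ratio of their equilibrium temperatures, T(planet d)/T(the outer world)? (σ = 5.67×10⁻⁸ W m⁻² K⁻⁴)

T₁/T₂ ≈ 1.202

T_eq = [S₀(1−A)/(4σd²)]^(1/4), so T ∝ (1−A)^(1/4) / √d.
T₁ = [1360×0.32/(4×5.67×10⁻⁸×1.30²)]^(1/4) = 183.56 K.
T₂ = [1360×0.51/(4×5.67×10⁻⁸×2.37²)]^(1/4) = 152.75 K.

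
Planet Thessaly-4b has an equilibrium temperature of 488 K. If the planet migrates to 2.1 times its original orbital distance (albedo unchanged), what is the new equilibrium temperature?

T_eq ∝ L^(1/4) · d^(−1/2).
T′ = 488 / 2.1^(1/2) = 337 K.

T_eq ≈ 337 K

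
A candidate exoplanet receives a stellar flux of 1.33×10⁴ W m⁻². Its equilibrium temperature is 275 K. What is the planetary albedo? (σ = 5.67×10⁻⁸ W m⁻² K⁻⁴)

From T_eq⁴ = S(1−A)/(4σ): 1−A = 4σT_eq⁴/S.
1−A = 4 × 5.67×10⁻⁸ × (275)⁴ / 1.33×10⁴ = 0.098.

A ≈ 0.90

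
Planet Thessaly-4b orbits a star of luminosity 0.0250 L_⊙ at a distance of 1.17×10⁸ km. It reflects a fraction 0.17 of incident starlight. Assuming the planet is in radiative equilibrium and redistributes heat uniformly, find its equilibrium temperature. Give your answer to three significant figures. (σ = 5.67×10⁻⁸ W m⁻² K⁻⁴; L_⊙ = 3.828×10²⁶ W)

T_eq ≈ 119 K

d = 1.17×10⁸ km = 1.17×10¹¹ m.
L = 0.0250 × 3.828×10²⁶ = 9.57×10²⁴ W.
Flux: S = L/(4πd²) = 9.57×10²⁴/(4π×(1.17×10¹¹)²) = 55.6 W m⁻².
Energy balance: absorbed = emitted ⇒ πR²·S(1−A) = 4πR²·σT_eq⁴, so T_eq⁴ = S(1−A)/(4σ).
T_eq = [55.6 × 0.83 / (4 × 5.67×10⁻⁸)]^(1/4) = (2.04×10⁸)^(1/4) = 119 K.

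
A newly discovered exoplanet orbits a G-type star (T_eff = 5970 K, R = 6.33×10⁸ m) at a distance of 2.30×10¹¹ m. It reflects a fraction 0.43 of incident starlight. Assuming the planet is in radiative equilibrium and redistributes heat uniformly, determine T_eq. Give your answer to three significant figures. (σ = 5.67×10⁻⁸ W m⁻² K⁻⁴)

T_eq ≈ 192 K

L = 4πR_⋆²σT_⋆⁴ = 4π(6.33×10⁸)² × 5.67×10⁻⁸ × (5970)⁴ = 3.63×10²⁶ W.
S = L/(4πd²) = 546 W m⁻².
Energy balance: absorbed = emitted ⇒ πR²·S(1−A) = 4πR²·σT_eq⁴, so T_eq⁴ = S(1−A)/(4σ).
T_eq = [546 × 0.57 / (4 × 5.67×10⁻⁸)]^(1/4) = (1.37×10⁹)^(1/4) = 192 K.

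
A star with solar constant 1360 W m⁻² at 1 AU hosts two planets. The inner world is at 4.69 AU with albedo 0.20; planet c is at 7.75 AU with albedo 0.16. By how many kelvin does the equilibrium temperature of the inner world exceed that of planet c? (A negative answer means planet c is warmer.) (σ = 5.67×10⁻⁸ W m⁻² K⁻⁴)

T_eq = [S₀(1−A)/(4σd²)]^(1/4), so T ∝ (1−A)^(1/4) / √d.
T₁ = [1360×0.80/(4×5.67×10⁻⁸×4.69²)]^(1/4) = 121.52 K.
T₂ = [1360×0.84/(4×5.67×10⁻⁸×7.75²)]^(1/4) = 95.70 K.

ΔT ≈ 25.8 K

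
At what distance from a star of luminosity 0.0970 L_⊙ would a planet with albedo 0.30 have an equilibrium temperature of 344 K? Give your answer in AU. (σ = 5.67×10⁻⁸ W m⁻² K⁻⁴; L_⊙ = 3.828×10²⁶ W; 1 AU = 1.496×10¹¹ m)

L = 0.0970 × 3.828×10²⁶ = 3.71×10²⁵ W.
From T_eq⁴ = L(1−A)/(16πσd²): d = √[L(1−A)/(16πσT_eq⁴)].
d = √[3.71×10²⁵ × 0.70 / (16π × 5.67×10⁻⁸ × (344)⁴)] = 2.55×10¹⁰ m = 0.171 AU.

d ≈ 0.171 AU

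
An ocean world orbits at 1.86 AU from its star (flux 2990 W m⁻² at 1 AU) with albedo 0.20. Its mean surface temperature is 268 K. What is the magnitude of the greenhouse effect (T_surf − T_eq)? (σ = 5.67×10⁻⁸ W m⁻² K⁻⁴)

ΔT ≈ 33.0 K

S = 2990/1.86² = 864.3 W m⁻².
T_eq = [S(1−A)/(4σ)]^(1/4) = [864.3×0.80/(4×5.67×10⁻⁸)]^(1/4) = 235.0 K.
ΔT = T_surf − T_eq = 268 − 235.0.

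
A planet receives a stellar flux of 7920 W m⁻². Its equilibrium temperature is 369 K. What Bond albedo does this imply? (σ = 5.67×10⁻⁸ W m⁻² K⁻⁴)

A ≈ 0.47

From T_eq⁴ = S(1−A)/(4σ): 1−A = 4σT_eq⁴/S.
1−A = 4 × 5.67×10⁻⁸ × (369)⁴ / 7920 = 0.531.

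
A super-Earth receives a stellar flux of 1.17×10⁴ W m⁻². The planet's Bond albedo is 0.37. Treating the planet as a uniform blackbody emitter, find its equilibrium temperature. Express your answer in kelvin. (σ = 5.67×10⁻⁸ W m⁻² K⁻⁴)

Energy balance: absorbed = emitted ⇒ πR²·S(1−A) = 4πR²·σT_eq⁴, so T_eq⁴ = S(1−A)/(4σ).
T_eq = [1.17×10⁴ × 0.63 / (4 × 5.67×10⁻⁸)]^(1/4) = (3.25×10¹⁰)^(1/4) = 425 K.

T_eq ≈ 425 K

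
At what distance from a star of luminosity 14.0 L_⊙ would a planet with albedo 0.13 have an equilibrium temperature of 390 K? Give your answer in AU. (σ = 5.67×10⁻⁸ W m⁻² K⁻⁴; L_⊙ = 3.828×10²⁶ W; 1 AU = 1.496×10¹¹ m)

d ≈ 1.78 AU

L = 14.0 × 3.828×10²⁶ = 5.36×10²⁷ W.
From T_eq⁴ = L(1−A)/(16πσd²): d = √[L(1−A)/(16πσT_eq⁴)].
d = √[5.36×10²⁷ × 0.87 / (16π × 5.67×10⁻⁸ × (390)⁴)] = 2.66×10¹¹ m = 1.78 AU.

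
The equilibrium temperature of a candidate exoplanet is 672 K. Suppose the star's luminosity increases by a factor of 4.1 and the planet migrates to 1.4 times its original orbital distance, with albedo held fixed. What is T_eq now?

T_eq ≈ 808 K

T_eq ∝ L^(1/4) · d^(−1/2).
T′ = 672 × 4.1^(1/4) / 1.4^(1/2) = 808 K.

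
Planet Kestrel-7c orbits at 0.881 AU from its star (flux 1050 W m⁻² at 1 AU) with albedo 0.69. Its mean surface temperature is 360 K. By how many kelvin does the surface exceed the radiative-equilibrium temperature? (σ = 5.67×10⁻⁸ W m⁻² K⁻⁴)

ΔT ≈ 152.6 K

S = 1050/0.881² = 1353 W m⁻².
T_eq = [S(1−A)/(4σ)]^(1/4) = [1353×0.31/(4×5.67×10⁻⁸)]^(1/4) = 207.4 K.
ΔT = T_surf − T_eq = 360 − 207.4.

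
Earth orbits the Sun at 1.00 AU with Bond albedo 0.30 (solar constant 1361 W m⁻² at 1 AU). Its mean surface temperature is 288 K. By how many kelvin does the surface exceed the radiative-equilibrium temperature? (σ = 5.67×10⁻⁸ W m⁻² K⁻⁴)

S = 1361/1.00² = 1361 W m⁻².
T_eq = [S(1−A)/(4σ)]^(1/4) = [1361×0.70/(4×5.67×10⁻⁸)]^(1/4) = 254.6 K.
ΔT = T_surf − T_eq = 288 − 254.6.

ΔT ≈ 33.4 K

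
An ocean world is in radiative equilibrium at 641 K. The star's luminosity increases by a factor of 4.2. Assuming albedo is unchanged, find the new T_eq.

T_eq ≈ 918 K

T_eq ∝ L^(1/4) · d^(−1/2).
T′ = 641 × 4.2^(1/4) = 918 K.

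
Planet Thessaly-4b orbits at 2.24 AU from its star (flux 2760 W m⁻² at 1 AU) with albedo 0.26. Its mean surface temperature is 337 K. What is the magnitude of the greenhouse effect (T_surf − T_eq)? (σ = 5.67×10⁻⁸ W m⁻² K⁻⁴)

S = 2760/2.24² = 550.1 W m⁻².
T_eq = [S(1−A)/(4σ)]^(1/4) = [550.1×0.74/(4×5.67×10⁻⁸)]^(1/4) = 205.8 K.
ΔT = T_surf − T_eq = 337 − 205.8.

ΔT ≈ 131.2 K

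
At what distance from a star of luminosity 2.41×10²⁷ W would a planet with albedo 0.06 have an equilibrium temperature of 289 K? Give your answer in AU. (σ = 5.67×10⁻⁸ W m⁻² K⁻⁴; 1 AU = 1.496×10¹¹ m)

From T_eq⁴ = L(1−A)/(16πσd²): d = √[L(1−A)/(16πσT_eq⁴)].
d = √[2.41×10²⁷ × 0.94 / (16π × 5.67×10⁻⁸ × (289)⁴)] = 3.38×10¹¹ m = 2.26 AU.

d ≈ 2.26 AU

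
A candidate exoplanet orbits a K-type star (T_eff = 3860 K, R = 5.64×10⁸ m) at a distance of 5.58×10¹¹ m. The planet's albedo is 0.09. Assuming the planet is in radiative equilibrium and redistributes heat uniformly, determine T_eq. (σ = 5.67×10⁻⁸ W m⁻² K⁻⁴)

T_eq ≈ 84.8 K

L = 4πR_⋆²σT_⋆⁴ = 4π(5.64×10⁸)² × 5.67×10⁻⁸ × (3860)⁴ = 5.03×10²⁵ W.
S = L/(4πd²) = 12.9 W m⁻².
Energy balance: absorbed = emitted ⇒ πR²·S(1−A) = 4πR²·σT_eq⁴, so T_eq⁴ = S(1−A)/(4σ).
T_eq = [12.9 × 0.91 / (4 × 5.67×10⁻⁸)]^(1/4) = (5.16×10⁷)^(1/4) = 84.8 K.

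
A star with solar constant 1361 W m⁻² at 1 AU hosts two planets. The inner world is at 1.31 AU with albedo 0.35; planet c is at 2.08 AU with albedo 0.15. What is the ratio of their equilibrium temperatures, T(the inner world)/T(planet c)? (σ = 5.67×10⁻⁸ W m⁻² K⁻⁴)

T₁/T₂ ≈ 1.178

T_eq = [S₀(1−A)/(4σd²)]^(1/4), so T ∝ (1−A)^(1/4) / √d.
T₁ = [1361×0.65/(4×5.67×10⁻⁸×1.31²)]^(1/4) = 218.35 K.
T₂ = [1361×0.85/(4×5.67×10⁻⁸×2.08²)]^(1/4) = 185.30 K.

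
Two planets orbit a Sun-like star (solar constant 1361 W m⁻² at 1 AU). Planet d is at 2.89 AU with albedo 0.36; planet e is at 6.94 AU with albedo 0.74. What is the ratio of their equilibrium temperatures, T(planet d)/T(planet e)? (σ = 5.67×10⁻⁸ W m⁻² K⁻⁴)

T₁/T₂ ≈ 1.941

T_eq = [S₀(1−A)/(4σd²)]^(1/4), so T ∝ (1−A)^(1/4) / √d.
T₁ = [1361×0.64/(4×5.67×10⁻⁸×2.89²)]^(1/4) = 146.44 K.
T₂ = [1361×0.26/(4×5.67×10⁻⁸×6.94²)]^(1/4) = 75.44 K.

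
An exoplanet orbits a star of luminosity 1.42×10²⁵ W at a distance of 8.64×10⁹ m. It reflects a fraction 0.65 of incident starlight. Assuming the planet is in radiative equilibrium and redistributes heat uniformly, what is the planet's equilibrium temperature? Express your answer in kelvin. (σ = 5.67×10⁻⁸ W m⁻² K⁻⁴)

T_eq ≈ 391 K

Flux: S = L/(4πd²) = 1.42×10²⁵/(4π×(8.64×10⁹)²) = 1.51×10⁴ W m⁻².
Energy balance: absorbed = emitted ⇒ πR²·S(1−A) = 4πR²·σT_eq⁴, so T_eq⁴ = S(1−A)/(4σ).
T_eq = [1.51×10⁴ × 0.35 / (4 × 5.67×10⁻⁸)]^(1/4) = (2.34×10¹⁰)^(1/4) = 391 K.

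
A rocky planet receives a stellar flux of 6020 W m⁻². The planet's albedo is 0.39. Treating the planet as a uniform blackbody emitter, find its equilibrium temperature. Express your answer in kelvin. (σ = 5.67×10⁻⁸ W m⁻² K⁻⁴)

T_eq ≈ 357 K

Energy balance: absorbed = emitted ⇒ πR²·S(1−A) = 4πR²·σT_eq⁴, so T_eq⁴ = S(1−A)/(4σ).
T_eq = [6020 × 0.61 / (4 × 5.67×10⁻⁸)]^(1/4) = (1.62×10¹⁰)^(1/4) = 357 K.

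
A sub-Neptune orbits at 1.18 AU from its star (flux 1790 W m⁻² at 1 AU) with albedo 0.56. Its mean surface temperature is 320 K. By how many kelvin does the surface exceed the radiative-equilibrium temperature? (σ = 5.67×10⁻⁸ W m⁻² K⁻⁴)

ΔT ≈ 96.5 K

S = 1790/1.18² = 1286 W m⁻².
T_eq = [S(1−A)/(4σ)]^(1/4) = [1286×0.44/(4×5.67×10⁻⁸)]^(1/4) = 223.5 K.
ΔT = T_surf − T_eq = 320 − 223.5.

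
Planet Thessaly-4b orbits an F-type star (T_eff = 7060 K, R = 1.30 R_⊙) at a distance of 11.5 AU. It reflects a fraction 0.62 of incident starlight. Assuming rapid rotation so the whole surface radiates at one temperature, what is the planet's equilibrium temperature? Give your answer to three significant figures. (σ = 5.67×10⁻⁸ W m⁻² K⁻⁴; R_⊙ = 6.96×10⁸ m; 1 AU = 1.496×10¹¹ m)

R_⋆ = 1.30 × 6.96×10⁸ = 9.05×10⁸ m.
d = 11.5 AU = 1.72×10¹² m.
L = 4πR_⋆²σT_⋆⁴ = 4π(9.05×10⁸)² × 5.67×10⁻⁸ × (7060)⁴ = 1.45×10²⁷ W.
S = L/(4πd²) = 39.0 W m⁻².
Energy balance: absorbed = emitted ⇒ πR²·S(1−A) = 4πR²·σT_eq⁴, so T_eq⁴ = S(1−A)/(4σ).
T_eq = [39.0 × 0.38 / (4 × 5.67×10⁻⁸)]^(1/4) = (6.53×10⁷)^(1/4) = 89.9 K.

T_eq ≈ 89.9 K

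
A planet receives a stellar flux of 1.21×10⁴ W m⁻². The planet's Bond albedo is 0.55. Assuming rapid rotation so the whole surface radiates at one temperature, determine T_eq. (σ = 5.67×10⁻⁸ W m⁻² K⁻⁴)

Energy balance: absorbed = emitted ⇒ πR²·S(1−A) = 4πR²·σT_eq⁴, so T_eq⁴ = S(1−A)/(4σ).
T_eq = [1.21×10⁴ × 0.45 / (4 × 5.67×10⁻⁸)]^(1/4) = (2.40×10¹⁰)^(1/4) = 394 K.

T_eq ≈ 394 K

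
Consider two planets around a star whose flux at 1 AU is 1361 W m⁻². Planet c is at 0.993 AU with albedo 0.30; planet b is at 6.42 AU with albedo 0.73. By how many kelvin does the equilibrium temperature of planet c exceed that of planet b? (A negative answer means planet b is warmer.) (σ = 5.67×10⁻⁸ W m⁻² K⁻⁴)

T_eq = [S₀(1−A)/(4σd²)]^(1/4), so T ∝ (1−A)^(1/4) / √d.
T₁ = [1361×0.70/(4×5.67×10⁻⁸×0.993²)]^(1/4) = 255.48 K.
T₂ = [1361×0.27/(4×5.67×10⁻⁸×6.42²)]^(1/4) = 79.18 K.

ΔT ≈ 176.3 K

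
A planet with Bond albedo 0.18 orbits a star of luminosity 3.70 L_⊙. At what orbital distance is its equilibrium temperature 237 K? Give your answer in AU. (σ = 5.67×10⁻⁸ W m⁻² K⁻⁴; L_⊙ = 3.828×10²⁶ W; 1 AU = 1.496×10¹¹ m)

d ≈ 2.40 AU

L = 3.70 × 3.828×10²⁶ = 1.42×10²⁷ W.
From T_eq⁴ = L(1−A)/(16πσd²): d = √[L(1−A)/(16πσT_eq⁴)].
d = √[1.42×10²⁷ × 0.82 / (16π × 5.67×10⁻⁸ × (237)⁴)] = 3.59×10¹¹ m = 2.40 AU.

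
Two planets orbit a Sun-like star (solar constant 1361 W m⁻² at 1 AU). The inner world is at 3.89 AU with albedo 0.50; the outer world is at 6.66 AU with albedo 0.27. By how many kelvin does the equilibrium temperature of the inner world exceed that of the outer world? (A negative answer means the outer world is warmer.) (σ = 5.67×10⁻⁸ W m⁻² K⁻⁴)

T_eq = [S₀(1−A)/(4σd²)]^(1/4), so T ∝ (1−A)^(1/4) / √d.
T₁ = [1361×0.50/(4×5.67×10⁻⁸×3.89²)]^(1/4) = 118.66 K.
T₂ = [1361×0.73/(4×5.67×10⁻⁸×6.66²)]^(1/4) = 99.69 K.

ΔT ≈ 19.0 K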